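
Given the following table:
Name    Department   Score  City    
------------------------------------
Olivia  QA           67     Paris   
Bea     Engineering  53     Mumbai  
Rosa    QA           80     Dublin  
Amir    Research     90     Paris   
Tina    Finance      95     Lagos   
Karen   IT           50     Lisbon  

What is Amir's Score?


Row 4: Amir
Score = 90

ANSWER: 90


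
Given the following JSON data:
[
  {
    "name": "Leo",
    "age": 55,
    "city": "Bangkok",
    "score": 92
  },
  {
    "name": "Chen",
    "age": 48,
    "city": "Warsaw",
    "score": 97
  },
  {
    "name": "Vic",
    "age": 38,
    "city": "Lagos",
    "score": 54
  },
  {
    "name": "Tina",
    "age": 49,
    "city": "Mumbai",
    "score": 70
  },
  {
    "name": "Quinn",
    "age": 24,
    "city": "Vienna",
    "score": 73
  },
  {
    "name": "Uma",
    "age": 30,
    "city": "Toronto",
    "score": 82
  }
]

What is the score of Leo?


Looking up record where name = Leo
Record index: 0
Field 'score' = 92

ANSWER: 92


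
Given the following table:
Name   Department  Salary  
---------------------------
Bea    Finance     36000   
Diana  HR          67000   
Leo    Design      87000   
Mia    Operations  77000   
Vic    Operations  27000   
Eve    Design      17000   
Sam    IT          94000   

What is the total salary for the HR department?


HR department members:
  Diana: 67000
Total = 67000 = 67000

ANSWER: 67000


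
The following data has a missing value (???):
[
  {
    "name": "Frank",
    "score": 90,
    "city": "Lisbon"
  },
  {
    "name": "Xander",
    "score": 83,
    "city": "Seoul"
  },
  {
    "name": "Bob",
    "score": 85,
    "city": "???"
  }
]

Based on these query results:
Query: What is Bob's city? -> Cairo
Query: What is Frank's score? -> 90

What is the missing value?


The missing value is Bob's city
From query: Bob's city = Cairo

ANSWER: Cairo


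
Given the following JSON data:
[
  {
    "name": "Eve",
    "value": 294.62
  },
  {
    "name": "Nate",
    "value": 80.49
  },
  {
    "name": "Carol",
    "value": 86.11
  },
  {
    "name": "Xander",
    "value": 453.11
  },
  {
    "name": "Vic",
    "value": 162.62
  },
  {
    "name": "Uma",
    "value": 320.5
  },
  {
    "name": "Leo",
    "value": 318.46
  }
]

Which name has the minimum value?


Comparing values:
  Eve: 294.62
  Nate: 80.49
  Carol: 86.11
  Xander: 453.11
  Vic: 162.62
  Uma: 320.5
  Leo: 318.46
Minimum: Nate (80.49)

ANSWER: Nate


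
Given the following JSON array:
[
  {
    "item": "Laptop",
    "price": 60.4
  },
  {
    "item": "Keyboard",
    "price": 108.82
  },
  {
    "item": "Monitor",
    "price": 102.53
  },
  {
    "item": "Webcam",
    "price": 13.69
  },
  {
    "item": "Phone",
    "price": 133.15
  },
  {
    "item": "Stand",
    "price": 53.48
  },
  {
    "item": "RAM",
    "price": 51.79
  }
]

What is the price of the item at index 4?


Array index 4 -> Phone
price = 133.15

ANSWER: 133.15


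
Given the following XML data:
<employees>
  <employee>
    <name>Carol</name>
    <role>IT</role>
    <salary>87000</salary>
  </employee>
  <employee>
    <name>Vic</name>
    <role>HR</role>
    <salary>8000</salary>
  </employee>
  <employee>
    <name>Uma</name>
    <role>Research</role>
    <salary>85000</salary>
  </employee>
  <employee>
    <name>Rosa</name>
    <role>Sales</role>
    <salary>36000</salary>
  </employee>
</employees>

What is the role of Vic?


Searching for <employee> with <name>Vic</name>
Found at position 2
<role>HR</role>

ANSWER: HR


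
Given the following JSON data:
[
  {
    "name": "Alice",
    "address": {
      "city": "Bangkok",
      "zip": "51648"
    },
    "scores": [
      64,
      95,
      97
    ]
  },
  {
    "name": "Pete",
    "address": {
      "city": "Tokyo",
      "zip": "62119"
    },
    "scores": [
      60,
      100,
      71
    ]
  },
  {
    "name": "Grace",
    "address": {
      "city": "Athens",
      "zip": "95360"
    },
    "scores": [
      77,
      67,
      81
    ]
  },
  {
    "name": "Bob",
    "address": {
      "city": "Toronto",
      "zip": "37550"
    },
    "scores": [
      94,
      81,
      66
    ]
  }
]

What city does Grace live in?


Path: records[2].address.city
Value: Athens

ANSWER: Athens


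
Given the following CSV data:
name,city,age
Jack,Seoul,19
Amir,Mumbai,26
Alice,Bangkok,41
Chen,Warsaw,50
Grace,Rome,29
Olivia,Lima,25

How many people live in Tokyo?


Scanning city column for 'Tokyo':
Total matches: 0

ANSWER: 0


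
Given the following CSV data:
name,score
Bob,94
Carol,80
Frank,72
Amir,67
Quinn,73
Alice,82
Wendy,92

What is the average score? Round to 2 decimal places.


Scores: 94, 80, 72, 67, 73, 82, 92
Sum = 560
Count = 7
Average = 560 / 7 = 80.00

ANSWER: 80.00


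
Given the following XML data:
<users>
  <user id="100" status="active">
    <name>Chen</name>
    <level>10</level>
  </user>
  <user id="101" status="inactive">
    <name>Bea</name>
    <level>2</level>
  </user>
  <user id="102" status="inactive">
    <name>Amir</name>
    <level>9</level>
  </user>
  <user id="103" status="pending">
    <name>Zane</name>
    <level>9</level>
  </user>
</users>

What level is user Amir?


Finding user: Amir
<level>9</level>

ANSWER: 9


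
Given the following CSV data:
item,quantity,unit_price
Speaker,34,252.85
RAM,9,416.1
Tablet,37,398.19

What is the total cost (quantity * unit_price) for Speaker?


Row: Speaker
quantity = 34
unit_price = 252.85
total = 34 * 252.85 = 8596.9

ANSWER: 8596.9


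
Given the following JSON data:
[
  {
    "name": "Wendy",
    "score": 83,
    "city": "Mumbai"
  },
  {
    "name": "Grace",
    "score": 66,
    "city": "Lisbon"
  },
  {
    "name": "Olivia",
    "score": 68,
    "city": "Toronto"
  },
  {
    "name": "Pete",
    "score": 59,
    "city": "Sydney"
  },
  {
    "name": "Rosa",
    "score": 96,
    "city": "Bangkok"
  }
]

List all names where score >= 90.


Filtering records where score >= 90:
  Wendy (score=83) -> no
  Grace (score=66) -> no
  Olivia (score=68) -> no
  Pete (score=59) -> no
  Rosa (score=96) -> YES


ANSWER: Rosa


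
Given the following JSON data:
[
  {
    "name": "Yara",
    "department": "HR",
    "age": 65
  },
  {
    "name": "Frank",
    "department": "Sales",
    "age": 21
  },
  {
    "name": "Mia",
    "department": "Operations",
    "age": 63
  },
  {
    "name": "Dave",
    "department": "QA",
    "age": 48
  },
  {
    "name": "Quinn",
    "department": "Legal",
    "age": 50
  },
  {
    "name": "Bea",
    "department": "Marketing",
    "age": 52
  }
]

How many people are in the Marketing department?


Scanning records for department = Marketing
  Record 5: Bea
Count: 1

ANSWER: 1


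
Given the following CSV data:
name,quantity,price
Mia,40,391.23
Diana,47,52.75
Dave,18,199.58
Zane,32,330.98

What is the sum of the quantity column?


Values in 'quantity' column:
  Row 1: 40
  Row 2: 47
  Row 3: 18
  Row 4: 32
Sum = 40 + 47 + 18 + 32 = 137

ANSWER: 137


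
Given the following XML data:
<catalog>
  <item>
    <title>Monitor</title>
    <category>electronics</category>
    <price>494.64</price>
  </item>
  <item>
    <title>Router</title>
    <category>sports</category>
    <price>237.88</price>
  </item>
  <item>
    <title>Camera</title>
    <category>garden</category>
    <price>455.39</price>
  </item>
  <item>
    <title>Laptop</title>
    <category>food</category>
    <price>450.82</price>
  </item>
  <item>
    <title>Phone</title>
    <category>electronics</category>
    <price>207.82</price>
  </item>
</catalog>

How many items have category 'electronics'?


Scanning <item> elements for <category>electronics</category>:
  Item 1: Monitor -> MATCH
  Item 5: Phone -> MATCH
Count: 2

ANSWER: 2


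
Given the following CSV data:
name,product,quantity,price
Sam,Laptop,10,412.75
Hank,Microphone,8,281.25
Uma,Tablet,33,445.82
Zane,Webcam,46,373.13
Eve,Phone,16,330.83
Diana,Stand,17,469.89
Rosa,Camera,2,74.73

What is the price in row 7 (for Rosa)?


Row 7: Rosa
Column 'price' = 74.73

ANSWER: 74.73


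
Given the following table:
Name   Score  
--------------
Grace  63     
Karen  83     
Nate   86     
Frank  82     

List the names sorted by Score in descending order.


Sorting by Score (descending):
  Nate: 86
  Karen: 83
  Frank: 82
  Grace: 63


ANSWER: Nate, Karen, Frank, Grace


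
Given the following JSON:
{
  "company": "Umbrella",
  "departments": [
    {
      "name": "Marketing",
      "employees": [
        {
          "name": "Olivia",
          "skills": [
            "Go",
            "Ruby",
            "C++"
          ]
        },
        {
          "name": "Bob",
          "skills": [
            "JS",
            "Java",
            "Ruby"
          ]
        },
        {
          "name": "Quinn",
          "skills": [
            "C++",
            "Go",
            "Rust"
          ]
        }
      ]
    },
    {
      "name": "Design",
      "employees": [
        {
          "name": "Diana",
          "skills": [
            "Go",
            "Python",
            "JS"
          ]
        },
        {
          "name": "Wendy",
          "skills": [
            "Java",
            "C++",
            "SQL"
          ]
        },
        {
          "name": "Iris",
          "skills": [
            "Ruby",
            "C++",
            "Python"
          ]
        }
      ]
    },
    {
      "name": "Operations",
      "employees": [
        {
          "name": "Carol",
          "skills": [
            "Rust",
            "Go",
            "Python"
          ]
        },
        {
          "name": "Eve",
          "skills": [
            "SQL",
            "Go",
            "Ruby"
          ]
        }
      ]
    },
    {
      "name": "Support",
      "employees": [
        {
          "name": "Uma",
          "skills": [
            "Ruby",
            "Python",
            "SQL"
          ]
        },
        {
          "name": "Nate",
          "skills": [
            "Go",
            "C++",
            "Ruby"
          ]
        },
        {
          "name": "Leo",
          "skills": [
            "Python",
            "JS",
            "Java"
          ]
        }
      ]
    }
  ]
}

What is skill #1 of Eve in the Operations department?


Path: departments[2].employees[1].skills[0]
Value: SQL

ANSWER: SQL


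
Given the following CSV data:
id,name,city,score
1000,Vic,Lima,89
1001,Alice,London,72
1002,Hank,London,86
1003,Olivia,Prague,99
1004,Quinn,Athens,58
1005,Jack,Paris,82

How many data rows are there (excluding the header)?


Counting rows (excluding header):
Header: id,name,city,score
Data rows: 6

ANSWER: 6


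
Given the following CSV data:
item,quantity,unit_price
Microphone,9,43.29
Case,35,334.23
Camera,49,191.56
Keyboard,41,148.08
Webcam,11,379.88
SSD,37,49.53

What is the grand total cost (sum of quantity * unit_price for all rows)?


Computing row totals:
  Microphone: 9 * 43.29 = 389.61
  Case: 35 * 334.23 = 11698.05
  Camera: 49 * 191.56 = 9386.44
  Keyboard: 41 * 148.08 = 6071.28
  Webcam: 11 * 379.88 = 4178.68
  SSD: 37 * 49.53 = 1832.61
Grand total = 389.61 + 11698.05 + 9386.44 + 6071.28 + 4178.68 + 1832.61 = 33556.67

ANSWER: 33556.67


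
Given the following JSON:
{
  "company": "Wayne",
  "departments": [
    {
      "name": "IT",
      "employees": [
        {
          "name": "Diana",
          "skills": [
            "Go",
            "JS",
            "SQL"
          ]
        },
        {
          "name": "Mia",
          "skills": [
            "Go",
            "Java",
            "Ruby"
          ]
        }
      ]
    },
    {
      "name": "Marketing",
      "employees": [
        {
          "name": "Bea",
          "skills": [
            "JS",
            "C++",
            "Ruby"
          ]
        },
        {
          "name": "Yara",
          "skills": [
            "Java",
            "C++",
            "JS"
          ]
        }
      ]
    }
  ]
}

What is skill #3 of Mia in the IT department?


Path: departments[0].employees[1].skills[2]
Value: Ruby

ANSWER: Ruby


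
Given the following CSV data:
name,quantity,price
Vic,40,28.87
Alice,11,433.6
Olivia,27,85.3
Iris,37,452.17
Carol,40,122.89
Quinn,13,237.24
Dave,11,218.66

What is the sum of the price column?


Values in 'price' column:
  Row 1: 28.87
  Row 2: 433.6
  Row 3: 85.3
  Row 4: 452.17
  Row 5: 122.89
  Row 6: 237.24
  Row 7: 218.66
Sum = 28.87 + 433.6 + 85.3 + 452.17 + 122.89 + 237.24 + 218.66 = 1578.73

ANSWER: 1578.73


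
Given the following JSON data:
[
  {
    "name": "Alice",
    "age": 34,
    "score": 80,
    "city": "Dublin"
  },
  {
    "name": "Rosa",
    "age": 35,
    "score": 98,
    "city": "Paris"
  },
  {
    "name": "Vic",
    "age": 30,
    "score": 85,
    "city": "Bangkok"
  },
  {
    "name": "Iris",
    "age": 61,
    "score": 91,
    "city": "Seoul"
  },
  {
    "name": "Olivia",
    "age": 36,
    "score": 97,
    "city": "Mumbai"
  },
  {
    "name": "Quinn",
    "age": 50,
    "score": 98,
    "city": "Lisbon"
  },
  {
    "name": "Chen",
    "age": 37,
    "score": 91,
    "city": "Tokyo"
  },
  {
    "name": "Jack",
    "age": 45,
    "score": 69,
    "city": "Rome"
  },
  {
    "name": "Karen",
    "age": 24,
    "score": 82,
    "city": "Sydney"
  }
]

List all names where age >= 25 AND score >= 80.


Checking both conditions:
  Alice (age=34, score=80) -> YES
  Rosa (age=35, score=98) -> YES
  Vic (age=30, score=85) -> YES
  Iris (age=61, score=91) -> YES
  Olivia (age=36, score=97) -> YES
  Quinn (age=50, score=98) -> YES
  Chen (age=37, score=91) -> YES
  Jack (age=45, score=69) -> no
  Karen (age=24, score=82) -> no


ANSWER: Alice, Rosa, Vic, Iris, Olivia, Quinn, Chen


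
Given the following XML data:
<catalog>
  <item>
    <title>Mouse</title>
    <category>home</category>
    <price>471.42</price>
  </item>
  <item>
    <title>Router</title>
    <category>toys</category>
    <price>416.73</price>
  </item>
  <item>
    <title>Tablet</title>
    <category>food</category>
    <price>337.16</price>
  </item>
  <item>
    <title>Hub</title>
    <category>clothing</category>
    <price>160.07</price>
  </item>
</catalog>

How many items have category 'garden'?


Scanning <item> elements for <category>garden</category>:
Count: 0

ANSWER: 0


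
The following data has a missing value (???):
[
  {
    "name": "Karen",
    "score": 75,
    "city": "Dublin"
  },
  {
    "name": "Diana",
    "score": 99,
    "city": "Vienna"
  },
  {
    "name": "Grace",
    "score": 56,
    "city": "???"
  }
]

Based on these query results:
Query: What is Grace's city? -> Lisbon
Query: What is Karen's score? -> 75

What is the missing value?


The missing value is Grace's city
From query: Grace's city = Lisbon

ANSWER: Lisbon


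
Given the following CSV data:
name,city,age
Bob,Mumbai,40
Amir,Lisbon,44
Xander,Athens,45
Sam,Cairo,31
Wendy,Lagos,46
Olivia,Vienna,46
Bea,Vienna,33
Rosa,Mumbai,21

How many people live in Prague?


Scanning city column for 'Prague':
Total matches: 0

ANSWER: 0


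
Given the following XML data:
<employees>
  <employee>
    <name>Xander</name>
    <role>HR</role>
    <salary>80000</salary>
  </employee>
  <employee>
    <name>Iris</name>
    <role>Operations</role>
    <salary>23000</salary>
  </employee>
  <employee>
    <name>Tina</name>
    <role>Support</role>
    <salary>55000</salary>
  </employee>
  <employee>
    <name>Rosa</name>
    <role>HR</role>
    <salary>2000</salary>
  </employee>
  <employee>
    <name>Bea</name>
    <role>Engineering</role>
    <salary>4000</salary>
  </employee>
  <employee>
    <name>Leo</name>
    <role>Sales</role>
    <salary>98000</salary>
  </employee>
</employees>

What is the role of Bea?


Searching for <employee> with <name>Bea</name>
Found at position 5
<role>Engineering</role>

ANSWER: Engineering


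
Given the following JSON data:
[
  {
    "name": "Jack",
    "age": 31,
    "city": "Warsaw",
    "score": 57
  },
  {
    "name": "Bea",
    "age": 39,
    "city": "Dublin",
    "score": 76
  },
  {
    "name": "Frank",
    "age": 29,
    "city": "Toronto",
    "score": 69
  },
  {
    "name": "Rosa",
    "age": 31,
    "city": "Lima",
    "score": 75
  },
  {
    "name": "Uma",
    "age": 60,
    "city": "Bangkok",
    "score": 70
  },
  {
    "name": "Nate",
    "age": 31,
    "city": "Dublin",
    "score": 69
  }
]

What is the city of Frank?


Looking up record where name = Frank
Record index: 2
Field 'city' = Toronto

ANSWER: Toronto


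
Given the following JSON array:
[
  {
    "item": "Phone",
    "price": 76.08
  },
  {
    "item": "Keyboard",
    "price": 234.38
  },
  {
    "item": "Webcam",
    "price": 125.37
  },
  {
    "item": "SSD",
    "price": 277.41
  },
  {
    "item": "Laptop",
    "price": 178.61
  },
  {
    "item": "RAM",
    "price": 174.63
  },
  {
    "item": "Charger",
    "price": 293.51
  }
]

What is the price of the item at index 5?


Array index 5 -> RAM
price = 174.63

ANSWER: 174.63


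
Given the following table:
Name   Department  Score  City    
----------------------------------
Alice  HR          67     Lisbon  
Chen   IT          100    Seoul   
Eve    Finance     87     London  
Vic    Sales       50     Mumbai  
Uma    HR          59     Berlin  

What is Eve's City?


Row 3: Eve
City = London

ANSWER: London


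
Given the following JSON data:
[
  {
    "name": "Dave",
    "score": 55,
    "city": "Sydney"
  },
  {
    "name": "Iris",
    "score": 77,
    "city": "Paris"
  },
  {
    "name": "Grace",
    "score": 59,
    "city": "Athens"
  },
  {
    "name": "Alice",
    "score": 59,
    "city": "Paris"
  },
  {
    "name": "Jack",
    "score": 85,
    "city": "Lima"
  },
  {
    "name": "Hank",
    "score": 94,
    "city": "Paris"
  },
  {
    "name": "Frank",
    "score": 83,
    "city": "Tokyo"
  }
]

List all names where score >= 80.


Filtering records where score >= 80:
  Dave (score=55) -> no
  Iris (score=77) -> no
  Grace (score=59) -> no
  Alice (score=59) -> no
  Jack (score=85) -> YES
  Hank (score=94) -> YES
  Frank (score=83) -> YES


ANSWER: Jack, Hank, Frank


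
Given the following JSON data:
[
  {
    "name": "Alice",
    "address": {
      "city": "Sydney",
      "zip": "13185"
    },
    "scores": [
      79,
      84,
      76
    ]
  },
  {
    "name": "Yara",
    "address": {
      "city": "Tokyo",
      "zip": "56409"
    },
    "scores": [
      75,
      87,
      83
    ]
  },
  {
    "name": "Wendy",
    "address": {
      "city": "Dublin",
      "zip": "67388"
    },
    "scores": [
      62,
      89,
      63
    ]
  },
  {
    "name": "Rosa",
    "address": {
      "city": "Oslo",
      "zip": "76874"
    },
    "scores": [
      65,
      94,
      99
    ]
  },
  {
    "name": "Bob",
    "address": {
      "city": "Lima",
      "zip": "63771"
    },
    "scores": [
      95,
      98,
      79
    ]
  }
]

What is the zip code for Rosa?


Path: records[3].address.zip
Value: 76874

ANSWER: 76874


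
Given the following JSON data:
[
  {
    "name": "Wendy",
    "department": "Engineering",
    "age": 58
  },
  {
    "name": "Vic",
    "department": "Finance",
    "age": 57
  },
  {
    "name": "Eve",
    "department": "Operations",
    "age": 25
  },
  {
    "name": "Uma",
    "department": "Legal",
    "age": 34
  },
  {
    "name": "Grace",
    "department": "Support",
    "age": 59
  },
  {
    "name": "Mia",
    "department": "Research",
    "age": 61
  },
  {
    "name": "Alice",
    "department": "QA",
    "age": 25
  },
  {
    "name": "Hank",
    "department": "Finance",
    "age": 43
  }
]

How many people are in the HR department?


Scanning records for department = HR
  No matches found
Count: 0

ANSWER: 0


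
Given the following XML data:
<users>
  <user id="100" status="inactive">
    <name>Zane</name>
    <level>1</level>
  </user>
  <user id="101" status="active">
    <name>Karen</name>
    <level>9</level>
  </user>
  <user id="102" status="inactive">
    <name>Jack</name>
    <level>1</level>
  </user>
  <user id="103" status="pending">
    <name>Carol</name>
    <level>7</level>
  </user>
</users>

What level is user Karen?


Finding user: Karen
<level>9</level>

ANSWER: 9


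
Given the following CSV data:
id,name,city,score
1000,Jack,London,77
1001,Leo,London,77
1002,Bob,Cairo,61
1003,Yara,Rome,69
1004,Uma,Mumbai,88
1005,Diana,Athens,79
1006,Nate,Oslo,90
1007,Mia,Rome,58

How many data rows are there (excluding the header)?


Counting rows (excluding header):
Header: id,name,city,score
Data rows: 8

ANSWER: 8


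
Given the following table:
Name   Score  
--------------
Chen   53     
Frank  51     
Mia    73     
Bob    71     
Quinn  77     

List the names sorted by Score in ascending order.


Sorting by Score (ascending):
  Frank: 51
  Chen: 53
  Bob: 71
  Mia: 73
  Quinn: 77


ANSWER: Frank, Chen, Bob, Mia, Quinn


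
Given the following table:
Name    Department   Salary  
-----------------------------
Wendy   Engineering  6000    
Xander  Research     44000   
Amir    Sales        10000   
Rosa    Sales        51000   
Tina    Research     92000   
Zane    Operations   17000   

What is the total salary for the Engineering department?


Engineering department members:
  Wendy: 6000
Total = 6000 = 6000

ANSWER: 6000


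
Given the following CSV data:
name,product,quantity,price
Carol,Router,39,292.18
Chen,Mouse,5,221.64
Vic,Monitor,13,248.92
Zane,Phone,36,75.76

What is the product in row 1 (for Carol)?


Row 1: Carol
Column 'product' = Router

ANSWER: Router


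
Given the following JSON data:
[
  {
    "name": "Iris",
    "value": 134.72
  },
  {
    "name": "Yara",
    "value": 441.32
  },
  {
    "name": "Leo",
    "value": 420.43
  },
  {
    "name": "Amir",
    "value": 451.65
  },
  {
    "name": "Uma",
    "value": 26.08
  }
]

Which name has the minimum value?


Comparing values:
  Iris: 134.72
  Yara: 441.32
  Leo: 420.43
  Amir: 451.65
  Uma: 26.08
Minimum: Uma (26.08)

ANSWER: Uma


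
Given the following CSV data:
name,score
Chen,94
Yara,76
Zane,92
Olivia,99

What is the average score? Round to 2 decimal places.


Scores: 94, 76, 92, 99
Sum = 361
Count = 4
Average = 361 / 4 = 90.25

ANSWER: 90.25


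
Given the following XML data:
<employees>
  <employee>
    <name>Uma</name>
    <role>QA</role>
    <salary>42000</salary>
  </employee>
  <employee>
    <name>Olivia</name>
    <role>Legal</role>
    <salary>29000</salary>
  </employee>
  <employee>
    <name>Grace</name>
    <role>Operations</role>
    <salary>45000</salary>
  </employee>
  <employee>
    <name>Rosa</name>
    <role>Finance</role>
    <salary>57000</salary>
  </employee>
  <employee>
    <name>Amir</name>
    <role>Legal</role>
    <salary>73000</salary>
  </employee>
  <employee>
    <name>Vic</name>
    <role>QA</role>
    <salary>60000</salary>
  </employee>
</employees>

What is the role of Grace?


Searching for <employee> with <name>Grace</name>
Found at position 3
<role>Operations</role>

ANSWER: Operations


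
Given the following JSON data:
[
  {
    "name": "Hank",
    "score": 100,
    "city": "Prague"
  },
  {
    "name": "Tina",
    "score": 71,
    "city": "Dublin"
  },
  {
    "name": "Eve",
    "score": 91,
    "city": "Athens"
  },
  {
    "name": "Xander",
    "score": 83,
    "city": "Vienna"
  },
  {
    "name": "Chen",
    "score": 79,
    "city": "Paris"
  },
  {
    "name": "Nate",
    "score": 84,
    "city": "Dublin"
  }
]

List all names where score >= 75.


Filtering records where score >= 75:
  Hank (score=100) -> YES
  Tina (score=71) -> no
  Eve (score=91) -> YES
  Xander (score=83) -> YES
  Chen (score=79) -> YES
  Nate (score=84) -> YES


ANSWER: Hank, Eve, Xander, Chen, Nate


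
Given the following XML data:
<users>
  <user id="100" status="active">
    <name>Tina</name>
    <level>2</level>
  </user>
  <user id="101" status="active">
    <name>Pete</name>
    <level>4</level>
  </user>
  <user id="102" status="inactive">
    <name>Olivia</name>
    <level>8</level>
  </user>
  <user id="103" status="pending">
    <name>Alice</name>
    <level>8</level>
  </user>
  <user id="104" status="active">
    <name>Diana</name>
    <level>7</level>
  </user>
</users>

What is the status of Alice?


Finding user with name = Alice
user id="103" status="pending"

ANSWER: pending


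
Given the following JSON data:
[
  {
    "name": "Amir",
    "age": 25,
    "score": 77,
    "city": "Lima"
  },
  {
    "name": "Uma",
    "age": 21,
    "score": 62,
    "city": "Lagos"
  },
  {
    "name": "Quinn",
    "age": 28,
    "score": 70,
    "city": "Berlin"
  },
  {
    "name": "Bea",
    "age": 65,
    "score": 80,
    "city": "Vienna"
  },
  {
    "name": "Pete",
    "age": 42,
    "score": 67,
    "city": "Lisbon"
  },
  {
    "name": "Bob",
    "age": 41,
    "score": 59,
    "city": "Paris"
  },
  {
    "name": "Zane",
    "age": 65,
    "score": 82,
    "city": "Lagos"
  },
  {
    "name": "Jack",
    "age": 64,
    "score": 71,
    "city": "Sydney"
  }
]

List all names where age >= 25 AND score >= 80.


Checking both conditions:
  Amir (age=25, score=77) -> no
  Uma (age=21, score=62) -> no
  Quinn (age=28, score=70) -> no
  Bea (age=65, score=80) -> YES
  Pete (age=42, score=67) -> no
  Bob (age=41, score=59) -> no
  Zane (age=65, score=82) -> YES
  Jack (age=64, score=71) -> no


ANSWER: Bea, Zane


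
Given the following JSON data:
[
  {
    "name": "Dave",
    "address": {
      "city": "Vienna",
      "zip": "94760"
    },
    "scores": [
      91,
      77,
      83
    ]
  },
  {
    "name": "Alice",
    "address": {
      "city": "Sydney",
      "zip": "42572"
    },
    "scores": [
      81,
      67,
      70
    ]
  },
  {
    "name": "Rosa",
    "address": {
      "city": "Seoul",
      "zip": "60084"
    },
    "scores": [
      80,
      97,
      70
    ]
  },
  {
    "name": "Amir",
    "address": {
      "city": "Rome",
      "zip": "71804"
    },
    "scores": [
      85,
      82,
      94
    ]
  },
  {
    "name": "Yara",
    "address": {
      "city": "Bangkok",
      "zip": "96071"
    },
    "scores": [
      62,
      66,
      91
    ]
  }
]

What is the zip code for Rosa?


Path: records[2].address.zip
Value: 60084

ANSWER: 60084


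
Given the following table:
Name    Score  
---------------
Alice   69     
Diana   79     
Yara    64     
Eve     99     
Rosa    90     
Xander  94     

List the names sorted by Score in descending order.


Sorting by Score (descending):
  Eve: 99
  Xander: 94
  Rosa: 90
  Diana: 79
  Alice: 69
  Yara: 64


ANSWER: Eve, Xander, Rosa, Diana, Alice, Yara


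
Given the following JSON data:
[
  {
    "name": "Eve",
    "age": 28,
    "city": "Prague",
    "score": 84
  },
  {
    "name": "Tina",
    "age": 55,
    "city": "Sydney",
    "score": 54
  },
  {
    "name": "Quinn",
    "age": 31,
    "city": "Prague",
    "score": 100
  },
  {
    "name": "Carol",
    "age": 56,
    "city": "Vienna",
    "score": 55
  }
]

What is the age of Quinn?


Looking up record where name = Quinn
Record index: 2
Field 'age' = 31

ANSWER: 31


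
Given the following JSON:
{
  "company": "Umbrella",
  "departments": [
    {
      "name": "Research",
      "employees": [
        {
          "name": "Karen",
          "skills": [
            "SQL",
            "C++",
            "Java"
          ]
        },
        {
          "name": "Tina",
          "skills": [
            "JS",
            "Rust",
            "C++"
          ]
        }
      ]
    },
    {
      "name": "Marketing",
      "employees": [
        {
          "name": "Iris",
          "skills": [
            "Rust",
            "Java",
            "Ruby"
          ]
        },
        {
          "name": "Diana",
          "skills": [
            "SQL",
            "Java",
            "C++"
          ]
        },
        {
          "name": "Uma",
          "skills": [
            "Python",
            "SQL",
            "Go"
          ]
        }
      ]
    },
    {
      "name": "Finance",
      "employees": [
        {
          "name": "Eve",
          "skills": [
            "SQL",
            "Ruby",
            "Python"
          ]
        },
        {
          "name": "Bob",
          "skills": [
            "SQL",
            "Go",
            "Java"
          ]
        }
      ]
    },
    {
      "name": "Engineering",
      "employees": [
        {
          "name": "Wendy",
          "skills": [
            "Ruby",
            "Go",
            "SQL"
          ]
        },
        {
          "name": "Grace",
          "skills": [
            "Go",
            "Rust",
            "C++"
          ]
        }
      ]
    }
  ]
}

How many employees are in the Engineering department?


Path: departments[3].employees
Count: 2

ANSWER: 2


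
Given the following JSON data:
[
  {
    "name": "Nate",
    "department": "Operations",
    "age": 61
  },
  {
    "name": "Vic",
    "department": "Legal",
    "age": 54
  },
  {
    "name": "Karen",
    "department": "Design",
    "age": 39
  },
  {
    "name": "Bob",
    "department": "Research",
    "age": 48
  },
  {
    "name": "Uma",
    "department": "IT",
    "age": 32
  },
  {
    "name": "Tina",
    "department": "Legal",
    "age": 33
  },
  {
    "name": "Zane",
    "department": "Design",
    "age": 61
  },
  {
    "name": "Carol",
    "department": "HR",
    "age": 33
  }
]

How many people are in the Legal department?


Scanning records for department = Legal
  Record 1: Vic
  Record 5: Tina
Count: 2

ANSWER: 2


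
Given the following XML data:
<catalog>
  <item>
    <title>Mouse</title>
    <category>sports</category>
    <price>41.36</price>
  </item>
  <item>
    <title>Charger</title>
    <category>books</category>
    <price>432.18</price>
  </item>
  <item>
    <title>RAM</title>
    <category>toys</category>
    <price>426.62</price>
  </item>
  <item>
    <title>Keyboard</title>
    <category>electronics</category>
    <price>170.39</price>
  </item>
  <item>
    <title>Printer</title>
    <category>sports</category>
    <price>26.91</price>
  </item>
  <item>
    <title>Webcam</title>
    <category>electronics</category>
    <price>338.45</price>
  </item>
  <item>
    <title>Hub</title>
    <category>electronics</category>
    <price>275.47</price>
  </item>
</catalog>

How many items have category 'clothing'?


Scanning <item> elements for <category>clothing</category>:
Count: 0

ANSWER: 0


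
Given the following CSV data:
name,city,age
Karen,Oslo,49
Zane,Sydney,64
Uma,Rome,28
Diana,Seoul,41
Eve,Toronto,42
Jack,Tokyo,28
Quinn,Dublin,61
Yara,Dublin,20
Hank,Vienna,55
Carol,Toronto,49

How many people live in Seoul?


Scanning city column for 'Seoul':
  Row 4: Diana -> MATCH
Total matches: 1

ANSWER: 1


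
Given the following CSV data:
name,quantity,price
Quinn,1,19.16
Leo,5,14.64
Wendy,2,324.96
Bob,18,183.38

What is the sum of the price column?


Values in 'price' column:
  Row 1: 19.16
  Row 2: 14.64
  Row 3: 324.96
  Row 4: 183.38
Sum = 19.16 + 14.64 + 324.96 + 183.38 = 542.14

ANSWER: 542.14


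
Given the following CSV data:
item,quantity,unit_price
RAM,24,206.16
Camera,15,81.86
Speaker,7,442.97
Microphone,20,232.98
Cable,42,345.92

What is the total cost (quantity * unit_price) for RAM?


Row: RAM
quantity = 24
unit_price = 206.16
total = 24 * 206.16 = 4947.84

ANSWER: 4947.84


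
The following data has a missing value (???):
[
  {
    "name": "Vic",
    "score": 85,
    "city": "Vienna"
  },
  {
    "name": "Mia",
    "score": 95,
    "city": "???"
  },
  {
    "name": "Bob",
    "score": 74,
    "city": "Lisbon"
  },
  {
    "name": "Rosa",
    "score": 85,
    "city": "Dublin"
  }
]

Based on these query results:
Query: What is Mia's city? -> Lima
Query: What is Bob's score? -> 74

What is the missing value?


The missing value is Mia's city
From query: Mia's city = Lima

ANSWER: Lima


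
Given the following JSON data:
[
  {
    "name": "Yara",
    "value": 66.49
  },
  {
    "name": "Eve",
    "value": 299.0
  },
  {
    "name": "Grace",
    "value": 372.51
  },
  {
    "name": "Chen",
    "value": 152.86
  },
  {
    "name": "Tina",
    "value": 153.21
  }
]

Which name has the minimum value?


Comparing values:
  Yara: 66.49
  Eve: 299.0
  Grace: 372.51
  Chen: 152.86
  Tina: 153.21
Minimum: Yara (66.49)

ANSWER: Yara


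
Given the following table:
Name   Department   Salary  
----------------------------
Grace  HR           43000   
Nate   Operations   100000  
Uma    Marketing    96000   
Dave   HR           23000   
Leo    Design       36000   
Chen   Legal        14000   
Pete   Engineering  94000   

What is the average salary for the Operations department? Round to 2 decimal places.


Operations department members:
  Nate: 100000
Sum = 100000
Count = 1
Average = 100000 / 1 = 100000.00

ANSWER: 100000.00


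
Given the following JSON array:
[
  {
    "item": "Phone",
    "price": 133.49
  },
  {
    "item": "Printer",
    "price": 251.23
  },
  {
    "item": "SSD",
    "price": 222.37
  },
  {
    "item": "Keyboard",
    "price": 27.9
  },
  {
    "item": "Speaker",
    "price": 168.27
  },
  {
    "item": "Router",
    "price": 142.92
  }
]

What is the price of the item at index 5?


Array index 5 -> Router
price = 142.92

ANSWER: 142.92


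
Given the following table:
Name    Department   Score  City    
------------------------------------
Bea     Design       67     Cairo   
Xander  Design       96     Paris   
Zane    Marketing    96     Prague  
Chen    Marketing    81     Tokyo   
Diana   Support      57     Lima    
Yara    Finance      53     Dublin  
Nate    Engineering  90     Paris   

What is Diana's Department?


Row 5: Diana
Department = Support

ANSWER: Support


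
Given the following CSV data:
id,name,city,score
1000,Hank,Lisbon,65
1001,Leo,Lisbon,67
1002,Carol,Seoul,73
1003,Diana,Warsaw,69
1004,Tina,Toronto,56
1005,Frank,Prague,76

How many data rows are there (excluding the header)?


Counting rows (excluding header):
Header: id,name,city,score
Data rows: 6

ANSWER: 6


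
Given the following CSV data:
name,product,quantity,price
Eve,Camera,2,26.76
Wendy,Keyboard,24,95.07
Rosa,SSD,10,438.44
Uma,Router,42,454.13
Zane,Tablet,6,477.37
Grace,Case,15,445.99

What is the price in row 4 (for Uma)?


Row 4: Uma
Column 'price' = 454.13

ANSWER: 454.13


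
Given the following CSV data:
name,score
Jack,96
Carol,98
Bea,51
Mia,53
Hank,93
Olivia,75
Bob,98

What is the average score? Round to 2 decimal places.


Scores: 96, 98, 51, 53, 93, 75, 98
Sum = 564
Count = 7
Average = 564 / 7 = 80.57

ANSWER: 80.57


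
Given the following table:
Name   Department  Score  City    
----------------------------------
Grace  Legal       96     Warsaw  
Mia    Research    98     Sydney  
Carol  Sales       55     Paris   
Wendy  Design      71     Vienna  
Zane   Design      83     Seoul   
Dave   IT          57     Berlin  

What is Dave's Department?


Row 6: Dave
Department = IT

ANSWER: IT


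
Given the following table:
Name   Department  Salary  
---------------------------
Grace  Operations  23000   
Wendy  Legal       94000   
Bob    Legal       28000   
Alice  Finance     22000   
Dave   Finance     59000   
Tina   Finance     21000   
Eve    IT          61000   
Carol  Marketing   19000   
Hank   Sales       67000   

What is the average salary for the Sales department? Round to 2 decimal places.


Sales department members:
  Hank: 67000
Sum = 67000
Count = 1
Average = 67000 / 1 = 67000.00

ANSWER: 67000.00


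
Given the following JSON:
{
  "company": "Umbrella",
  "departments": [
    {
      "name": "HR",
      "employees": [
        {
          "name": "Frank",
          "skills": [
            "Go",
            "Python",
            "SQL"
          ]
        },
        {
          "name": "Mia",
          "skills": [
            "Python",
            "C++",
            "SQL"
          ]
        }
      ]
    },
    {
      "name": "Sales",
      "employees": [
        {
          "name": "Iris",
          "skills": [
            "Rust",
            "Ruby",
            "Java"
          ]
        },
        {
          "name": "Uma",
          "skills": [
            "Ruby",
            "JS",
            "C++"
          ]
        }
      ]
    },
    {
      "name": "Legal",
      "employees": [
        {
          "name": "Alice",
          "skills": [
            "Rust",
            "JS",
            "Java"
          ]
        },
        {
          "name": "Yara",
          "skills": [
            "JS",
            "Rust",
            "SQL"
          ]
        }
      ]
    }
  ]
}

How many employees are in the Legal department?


Path: departments[2].employees
Count: 2

ANSWER: 2


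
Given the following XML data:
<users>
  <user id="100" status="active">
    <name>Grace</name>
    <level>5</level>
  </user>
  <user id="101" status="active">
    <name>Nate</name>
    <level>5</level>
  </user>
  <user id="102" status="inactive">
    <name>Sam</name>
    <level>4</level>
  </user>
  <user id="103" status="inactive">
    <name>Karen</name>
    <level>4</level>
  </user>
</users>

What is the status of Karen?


Finding user with name = Karen
user id="103" status="inactive"

ANSWER: inactive


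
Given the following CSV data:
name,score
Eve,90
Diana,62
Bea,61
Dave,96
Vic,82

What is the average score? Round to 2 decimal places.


Scores: 90, 62, 61, 96, 82
Sum = 391
Count = 5
Average = 391 / 5 = 78.20

ANSWER: 78.20


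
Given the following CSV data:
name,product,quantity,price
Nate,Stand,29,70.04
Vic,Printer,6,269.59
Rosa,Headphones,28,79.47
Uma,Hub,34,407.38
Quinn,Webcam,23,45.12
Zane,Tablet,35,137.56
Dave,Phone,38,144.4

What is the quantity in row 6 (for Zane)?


Row 6: Zane
Column 'quantity' = 35

ANSWER: 35


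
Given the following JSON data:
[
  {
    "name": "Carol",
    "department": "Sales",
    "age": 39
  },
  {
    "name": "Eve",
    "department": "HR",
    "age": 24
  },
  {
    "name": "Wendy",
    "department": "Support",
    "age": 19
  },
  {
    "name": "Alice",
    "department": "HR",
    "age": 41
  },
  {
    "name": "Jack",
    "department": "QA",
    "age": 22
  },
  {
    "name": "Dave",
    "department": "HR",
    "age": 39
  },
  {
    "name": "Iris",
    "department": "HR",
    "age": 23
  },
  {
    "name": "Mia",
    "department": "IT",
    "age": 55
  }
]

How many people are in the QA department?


Scanning records for department = QA
  Record 4: Jack
Count: 1

ANSWER: 1


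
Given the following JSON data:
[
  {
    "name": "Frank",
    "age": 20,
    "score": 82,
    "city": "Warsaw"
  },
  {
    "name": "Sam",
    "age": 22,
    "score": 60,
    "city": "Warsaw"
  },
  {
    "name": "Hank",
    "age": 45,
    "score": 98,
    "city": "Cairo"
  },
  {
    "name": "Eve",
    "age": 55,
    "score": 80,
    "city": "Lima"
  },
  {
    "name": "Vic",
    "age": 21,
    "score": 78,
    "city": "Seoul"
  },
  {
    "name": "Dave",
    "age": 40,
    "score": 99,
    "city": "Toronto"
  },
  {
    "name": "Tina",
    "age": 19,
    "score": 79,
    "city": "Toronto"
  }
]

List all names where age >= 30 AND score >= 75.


Checking both conditions:
  Frank (age=20, score=82) -> no
  Sam (age=22, score=60) -> no
  Hank (age=45, score=98) -> YES
  Eve (age=55, score=80) -> YES
  Vic (age=21, score=78) -> no
  Dave (age=40, score=99) -> YES
  Tina (age=19, score=79) -> no


ANSWER: Hank, Eve, Dave


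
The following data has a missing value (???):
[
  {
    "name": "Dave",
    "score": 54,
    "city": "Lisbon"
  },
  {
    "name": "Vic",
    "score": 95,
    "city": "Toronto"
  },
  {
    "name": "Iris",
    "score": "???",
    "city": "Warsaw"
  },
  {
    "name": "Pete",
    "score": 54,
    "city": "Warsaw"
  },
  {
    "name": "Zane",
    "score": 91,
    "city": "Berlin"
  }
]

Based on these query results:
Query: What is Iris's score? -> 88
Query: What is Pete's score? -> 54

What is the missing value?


The missing value is Iris's score
From query: Iris's score = 88

ANSWER: 88


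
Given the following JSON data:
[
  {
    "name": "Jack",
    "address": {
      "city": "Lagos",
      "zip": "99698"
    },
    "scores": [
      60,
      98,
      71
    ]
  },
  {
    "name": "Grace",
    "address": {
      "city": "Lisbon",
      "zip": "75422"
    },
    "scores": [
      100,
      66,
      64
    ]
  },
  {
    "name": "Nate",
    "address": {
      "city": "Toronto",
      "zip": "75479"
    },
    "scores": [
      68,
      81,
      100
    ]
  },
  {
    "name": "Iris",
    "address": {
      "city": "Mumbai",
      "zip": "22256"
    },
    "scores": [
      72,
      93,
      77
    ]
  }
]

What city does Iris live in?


Path: records[3].address.city
Value: Mumbai

ANSWER: Mumbai
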